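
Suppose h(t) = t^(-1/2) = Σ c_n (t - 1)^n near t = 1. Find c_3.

h(1) = 1
h′(1) = -1/2
h′′(1) = 3/4
h′′′(1) = -15/8

-5/16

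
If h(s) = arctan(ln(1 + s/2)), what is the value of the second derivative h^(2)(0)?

Substitute the inner expansion into the outer series and collect powers.
The coefficient of s^2 in the expansion is -1/8, so h′′(0) = 2! * (-1/8) = -1/4.

-1/4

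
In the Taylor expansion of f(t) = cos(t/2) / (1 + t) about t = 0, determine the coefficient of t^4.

Write out both Maclaurin series and multiply, keeping only the needed powers.
f(0) = 1
f′(0) = -1
f′′(0) = 7/4
f′′′(0) = -21/4
f^(4)(0) = 337/16
So c_4 = f^(4)(0)/4! = 337/384.

337/384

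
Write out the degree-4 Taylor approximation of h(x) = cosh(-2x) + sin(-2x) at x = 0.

Expand each term separately and add.
h(0) = 1
h′(0) = -2
h′′(0) = 4
h′′′(0) = 8
h^(4)(0) = 16
The Taylor polynomial is Σ h^(k)(0)/k! · x^k.

2*x^4/3 + 4*x^3/3 + 2*x^2 - 2*x + 1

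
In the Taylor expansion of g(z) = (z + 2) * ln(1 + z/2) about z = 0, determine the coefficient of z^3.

-1/24

Distribute the polynomial across the series and collect like powers.
[z^0] = 0;  [z^1] = 1;  [z^2] = 1/4;  [z^3] = -1/24.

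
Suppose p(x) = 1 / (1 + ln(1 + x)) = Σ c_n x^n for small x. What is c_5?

-347/60

Expand as Σ (-1)^k u^k with u equal to the inner function's series.
[x^0] = 1;  [x^1] = -1;  [x^2] = 3/2;  [x^3] = -7/3;  [x^4] = 11/3;  [x^5] = -347/60.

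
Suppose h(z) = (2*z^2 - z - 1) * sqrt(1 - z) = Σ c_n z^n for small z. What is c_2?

Multiply each power in the prefactor through the base expansion.
h(0) = -1
h′(0) = -1/2
h′′(0) = 21/4
So c_2 = h′′(0)/2! = 21/8.

21/8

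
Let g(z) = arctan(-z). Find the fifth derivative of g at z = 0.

From the series, [z^5] g = -1/5; multiply by 5! = 120 to get -24.

-24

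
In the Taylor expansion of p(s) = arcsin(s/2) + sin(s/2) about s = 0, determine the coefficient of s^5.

1/384

Expand each term separately and add.
p(0) = 0
p′(0) = 1
p′′(0) = 0
p′′′(0) = 0
p^(4)(0) = 0
p^(5)(0) = 5/16
So c_5 = p^(5)(0)/5! = 1/384.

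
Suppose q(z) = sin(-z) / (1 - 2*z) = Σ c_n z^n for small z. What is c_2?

Multiply the numerator's expansion by the denominator's geometric series.
q(0) = 0
q′(0) = -1
q′′(0) = -4

-2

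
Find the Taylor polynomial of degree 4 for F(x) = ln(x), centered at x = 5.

[(x - 5)^0] = ln(5);  [(x - 5)^1] = 1/5;  [(x - 5)^2] = -1/50;  [(x - 5)^3] = 1/375;  [(x - 5)^4] = -1/2500.

-(x - 5)^4/2500 + (x - 5)^3/375 - (x - 5)^2/50 + (x - 5)/5 + ln(5)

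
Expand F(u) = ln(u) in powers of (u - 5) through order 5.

Use the known series and substitute for the argument.
F(5) = ln(5)
F′(5) = 1/5
F′′(5) = -1/25
F′′′(5) = 2/125
F^(4)(5) = -6/625
F^(5)(5) = 24/3125
Dividing each by k! gives the coefficients c_0, ..., c_5.

(u - 5)^5/15625 - (u - 5)^4/2500 + (u - 5)^3/375 - (u - 5)^2/50 + (u - 5)/5 + ln(5)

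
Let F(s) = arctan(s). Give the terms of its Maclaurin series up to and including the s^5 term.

s^5/5 - s^3/3 + s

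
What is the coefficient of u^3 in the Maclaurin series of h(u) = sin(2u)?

Apply the Taylor formula c_k = f^(k)(a)/k!.
So c_3 = h′′′(0)/3! = -4/3.

-4/3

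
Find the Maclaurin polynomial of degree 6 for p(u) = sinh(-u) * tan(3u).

Multiply the two series term by term and collect like powers.
[u^0] = 0;  [u^1] = 0;  [u^2] = -3;  [u^3] = 0;  [u^4] = -19/2;  [u^5] = 0;  [u^6] = -1357/40.

-1357*u^6/40 - 19*u^4/2 - 3*u^2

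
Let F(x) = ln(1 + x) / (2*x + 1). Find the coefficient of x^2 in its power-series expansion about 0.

Multiply the numerator's expansion by the denominator's geometric series.
F(0) = 0
F′(0) = 1
F′′(0) = -5
So c_2 = F′′(0)/2! = -5/2.

-5/2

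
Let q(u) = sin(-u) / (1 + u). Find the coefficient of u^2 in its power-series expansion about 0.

Write out both Maclaurin series and multiply, keeping only the needed powers.
q(0) = 0
q′(0) = -1
q′′(0) = 2
So c_2 = q′′(0)/2! = 1.

1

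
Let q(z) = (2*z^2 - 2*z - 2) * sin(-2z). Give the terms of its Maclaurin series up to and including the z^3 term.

Shift and add copies of the series according to the polynomial's terms.
q(0) = 0
q′(0) = 4
q′′(0) = 8
q′′′(0) = -40

-20*z^3/3 + 4*z^2 + 4*z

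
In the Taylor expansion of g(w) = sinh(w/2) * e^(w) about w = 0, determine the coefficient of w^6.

91/11520

Write out both Maclaurin series and multiply, keeping only the needed powers.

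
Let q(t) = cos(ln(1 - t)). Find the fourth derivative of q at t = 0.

Substitute the inner expansion into the outer series and collect powers.
From the series, [t^4] q = -5/12; multiply by 4! = 24 to get -10.

-10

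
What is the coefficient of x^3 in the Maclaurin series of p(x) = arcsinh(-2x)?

4/3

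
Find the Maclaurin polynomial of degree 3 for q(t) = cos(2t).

1 - 2*t^2

q(0) = 1
q′(0) = 0
q′′(0) = -4
q′′′(0) = 0
Then c_k = q^(k)(0)/k! gives each Taylor coefficient.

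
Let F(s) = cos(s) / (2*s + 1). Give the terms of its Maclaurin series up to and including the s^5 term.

-337*s^5/12 + 337*s^4/24 - 7*s^3 + 7*s^2/2 - 2*s + 1

Use 1/(1 - r) = Σ r^k on the denominator, then take the Cauchy product.
F(0) = 1
F′(0) = -2
F′′(0) = 7
F′′′(0) = -42
F^(4)(0) = 337
F^(5)(0) = -3370
Then c_k = F^(k)(0)/k! gives each Taylor coefficient.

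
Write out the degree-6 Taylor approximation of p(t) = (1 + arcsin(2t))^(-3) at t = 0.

Substitute the inner expansion into the outer series and collect powers.

37504*t^6/15 - 4196*t^5/5 + 272*t^4 - 84*t^3 + 24*t^2 - 6*t + 1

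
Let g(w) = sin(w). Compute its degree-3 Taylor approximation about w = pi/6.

Use the known series and substitute for the argument.
[(w - pi/6)^0] = 1/2;  [(w - pi/6)^1] = sqrt(3)/2;  [(w - pi/6)^2] = -1/4;  [(w - pi/6)^3] = -sqrt(3)/12.

-sqrt(3)*(w - pi/6)^3/12 - (w - pi/6)^2/4 + sqrt(3)*(w - pi/6)/2 + 1/2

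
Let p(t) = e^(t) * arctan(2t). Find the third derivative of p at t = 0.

Multiply the two series term by term and collect like powers.
The coefficient of t^3 in the expansion is -5/3, so p′′′(0) = 3! * (-5/3) = -10.

-10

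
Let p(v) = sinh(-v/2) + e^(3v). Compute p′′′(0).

Combine the two series term by term.
From the series, [v^3] p = 215/48; multiply by 3! = 6 to get 215/8.

215/8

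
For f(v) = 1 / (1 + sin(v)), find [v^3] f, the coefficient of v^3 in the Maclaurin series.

Expand as Σ (-1)^k u^k with u equal to the inner function's series.
f(0) = 1
f′(0) = -1
f′′(0) = 2
f′′′(0) = -5
Dividing each by k! gives the coefficients c_0, ..., c_3.

-5/6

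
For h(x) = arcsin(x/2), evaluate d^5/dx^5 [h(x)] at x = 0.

9/32

Apply the Taylor formula c_k = f^(k)(a)/k!.
The coefficient of x^5 in the expansion is 3/1280, so h^(5)(0) = 5! * (3/1280) = 9/32.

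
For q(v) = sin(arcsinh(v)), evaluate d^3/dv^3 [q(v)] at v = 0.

-2

Substitute the inner expansion into the outer series and collect powers.
The coefficient of v^3 in the expansion is -1/3, so q′′′(0) = 3! * (-1/3) = -2.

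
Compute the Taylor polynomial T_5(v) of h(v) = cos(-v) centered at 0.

v^4/24 - v^2/2 + 1

h(0) = 1
h′(0) = 0
h′′(0) = -1
h′′′(0) = 0
h^(4)(0) = 1
h^(5)(0) = 0
The Taylor polynomial is Σ h^(k)(0)/k! · v^k.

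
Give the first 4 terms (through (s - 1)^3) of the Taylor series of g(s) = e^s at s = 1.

e*(s - 1)^3/6 + e*(s - 1)^2/2 + e*(s - 1) + e

Compute the successive derivatives at the expansion point and divide by k!.
g(1) = e
g′(1) = e
g′′(1) = e
g′′′(1) = e
The Taylor polynomial is Σ g^(k)(1)/k! · (s - 1)^k.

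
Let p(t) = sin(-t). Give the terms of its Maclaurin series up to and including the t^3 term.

t^3/6 - t

Apply the Taylor formula c_k = f^(k)(a)/k!.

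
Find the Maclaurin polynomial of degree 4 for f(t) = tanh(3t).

-9*t^3 + 3*t

f(0) = 0
f′(0) = 3
f′′(0) = 0
f′′′(0) = -54
f^(4)(0) = 0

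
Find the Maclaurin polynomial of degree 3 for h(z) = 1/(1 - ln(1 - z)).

-z^3/3 + z^2/2 - z + 1

Compose series: expand the inner function first, then feed it into the outer expansion.
[z^0] = 1;  [z^1] = -1;  [z^2] = 1/2;  [z^3] = -1/3.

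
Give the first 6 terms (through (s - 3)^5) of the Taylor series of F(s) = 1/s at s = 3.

-(s - 3)^5/729 + (s - 3)^4/243 - (s - 3)^3/81 + (s - 3)^2/27 - (s - 3)/9 + 1/3

Use the known series and substitute for the argument.
F(3) = 1/3
F′(3) = -1/9
F′′(3) = 2/27
F′′′(3) = -2/27
F^(4)(3) = 8/81
F^(5)(3) = -40/243
Then c_k = F^(k)(3)/k! gives each Taylor coefficient.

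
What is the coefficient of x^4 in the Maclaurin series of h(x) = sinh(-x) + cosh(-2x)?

2/3

Add the two expansions coefficient-wise.
h(0) = 1
h′(0) = -1
h′′(0) = 4
h′′′(0) = -1
h^(4)(0) = 16
The Taylor polynomial is Σ h^(k)(0)/k! · x^k.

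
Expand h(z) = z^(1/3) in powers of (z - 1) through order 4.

-10*(z - 1)^4/243 + 5*(z - 1)^3/81 - (z - 1)^2/9 + (z - 1)/3 + 1

Compute the successive derivatives at the expansion point and divide by k!.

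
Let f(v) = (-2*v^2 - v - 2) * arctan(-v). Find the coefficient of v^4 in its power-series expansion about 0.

Multiply each power in the prefactor through the base expansion.
f(0) = 0
f′(0) = 2
f′′(0) = 2
f′′′(0) = 8
f^(4)(0) = -8
So c_4 = f^(4)(0)/4! = -1/3.

-1/3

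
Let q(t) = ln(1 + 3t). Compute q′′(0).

The coefficient of t^2 in the expansion is -9/2, so q′′(0) = 2! * (-9/2) = -9.

-9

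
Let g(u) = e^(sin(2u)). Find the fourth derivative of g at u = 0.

Substitute the inner expansion into the outer series and collect powers.
From the series, [u^4] g = -2; multiply by 4! = 24 to get -48.

-48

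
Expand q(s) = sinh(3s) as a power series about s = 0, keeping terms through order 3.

9*s^3/2 + 3*s

Compute the successive derivatives at the expansion point and divide by k!.
q(0) = 0
q′(0) = 3
q′′(0) = 0
q′′′(0) = 27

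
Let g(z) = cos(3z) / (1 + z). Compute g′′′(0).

Expand each factor separately, then convolve coefficients.
From the series, [z^3] g = 7/2; multiply by 3! = 6 to get 21.

21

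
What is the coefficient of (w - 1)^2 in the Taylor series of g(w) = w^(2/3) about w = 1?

-1/9

g(1) = 1
g′(1) = 2/3
g′′(1) = -2/9
So c_2 = g′′(1)/2! = -1/9.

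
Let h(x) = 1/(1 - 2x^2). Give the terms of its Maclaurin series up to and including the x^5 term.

Apply the Taylor formula c_k = f^(k)(a)/k!.
[x^0] = 1;  [x^1] = 0;  [x^2] = 2;  [x^3] = 0;  [x^4] = 4;  [x^5] = 0.

4*x^4 + 2*x^2 + 1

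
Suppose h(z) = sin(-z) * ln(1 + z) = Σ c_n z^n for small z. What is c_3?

1/2

Expand each factor separately, then convolve coefficients.
h(0) = 0
h′(0) = 0
h′′(0) = -2
h′′′(0) = 3
Then c_k = h^(k)(0)/k! gives each Taylor coefficient.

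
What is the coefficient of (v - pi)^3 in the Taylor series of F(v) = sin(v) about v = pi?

1/6

Apply the Taylor formula c_k = f^(k)(a)/k!.
[(v - pi)^0] = 0;  [(v - pi)^1] = -1;  [(v - pi)^2] = 0;  [(v - pi)^3] = 1/6.
So c_3 = F′′′(pi)/3! = 1/6.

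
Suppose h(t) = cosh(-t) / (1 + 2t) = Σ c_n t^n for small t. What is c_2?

Take the Cauchy product of the two expansions.
[t^0] = 1;  [t^1] = -2;  [t^2] = 9/2.
So c_2 = h′′(0)/2! = 9/2.

9/2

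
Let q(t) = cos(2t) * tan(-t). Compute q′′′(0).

Take the Cauchy product of the two expansions.
The coefficient of t^3 in the expansion is 5/3, so q′′′(0) = 3! * (5/3) = 10.

10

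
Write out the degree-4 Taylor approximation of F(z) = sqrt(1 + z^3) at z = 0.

z^3/2 + 1

Apply the Taylor formula c_k = f^(k)(a)/k!.
F(0) = 1
F′(0) = 0
F′′(0) = 0
F′′′(0) = 3
F^(4)(0) = 0
Then c_k = F^(k)(0)/k! gives each Taylor coefficient.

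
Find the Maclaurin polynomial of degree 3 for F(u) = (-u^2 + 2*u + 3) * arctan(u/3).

-10*u^3/27 + 2*u^2/3 + u

Multiply each power in the prefactor through the base expansion.
[u^0] = 0;  [u^1] = 1;  [u^2] = 2/3;  [u^3] = -10/27.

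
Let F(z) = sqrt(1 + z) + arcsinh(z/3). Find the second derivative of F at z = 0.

-1/4

Expand each term separately and add.
The coefficient of z^2 in the expansion is -1/8, so F′′(0) = 2! * (-1/8) = -1/4.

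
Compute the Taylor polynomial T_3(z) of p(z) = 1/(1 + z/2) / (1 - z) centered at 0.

Write out both Maclaurin series and multiply, keeping only the needed powers.
p(0) = 1
p′(0) = 1/2
p′′(0) = 3/2
p′′′(0) = 15/4

5*z^3/8 + 3*z^2/4 + z/2 + 1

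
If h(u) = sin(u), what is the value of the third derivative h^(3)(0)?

From the series, [u^3] h = -1/6; multiply by 3! = 6 to get -1.

-1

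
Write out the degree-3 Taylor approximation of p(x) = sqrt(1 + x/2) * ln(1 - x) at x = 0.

-41*x^3/96 - 3*x^2/4 - x

Multiply the two series term by term and collect like powers.
[x^0] = 0;  [x^1] = -1;  [x^2] = -3/4;  [x^3] = -41/96.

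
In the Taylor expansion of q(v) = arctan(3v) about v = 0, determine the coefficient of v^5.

243/5

q(0) = 0
q′(0) = 3
q′′(0) = 0
q′′′(0) = -54
q^(4)(0) = 0
q^(5)(0) = 5832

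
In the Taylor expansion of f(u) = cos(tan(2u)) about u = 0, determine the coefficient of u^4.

Plug the Maclaurin series of the inner function into that of the outer and collect terms.
[u^0] = 1;  [u^1] = 0;  [u^2] = -2;  [u^3] = 0;  [u^4] = -14/3.

-14/3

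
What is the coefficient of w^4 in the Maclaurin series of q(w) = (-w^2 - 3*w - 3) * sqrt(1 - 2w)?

31/8

Distribute the polynomial across the series and collect like powers.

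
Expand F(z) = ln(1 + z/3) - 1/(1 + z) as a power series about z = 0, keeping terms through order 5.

Expand each term separately and add.

1216*z^5/1215 - 325*z^4/324 + 82*z^3/81 - 19*z^2/18 + 4*z/3 - 1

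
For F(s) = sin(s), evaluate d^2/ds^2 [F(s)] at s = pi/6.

-1/2

The coefficient of (s - pi/6)^2 in the expansion is -1/4, so F′′(pi/6) = 2! * (-1/4) = -1/2.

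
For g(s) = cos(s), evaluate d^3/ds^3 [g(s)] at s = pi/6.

The coefficient of (s - pi/6)^3 in the expansion is 1/12, so g′′′(pi/6) = 3! * (1/12) = 1/2.

1/2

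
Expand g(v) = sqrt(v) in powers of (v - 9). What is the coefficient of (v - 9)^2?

Use the known series and substitute for the argument.
g(9) = 3
g′(9) = 1/6
g′′(9) = -1/108
So c_2 = g′′(9)/2! = -1/216.

-1/216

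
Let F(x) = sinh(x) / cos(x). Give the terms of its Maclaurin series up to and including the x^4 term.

2*x^3/3 + x

Write the quotient as an unknown series and match coefficients against numerator = denominator · series.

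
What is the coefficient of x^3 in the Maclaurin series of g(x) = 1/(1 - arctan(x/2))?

1/12

Compose series: expand the inner function first, then feed it into the outer expansion.
g(0) = 1
g′(0) = 1/2
g′′(0) = 1/2
g′′′(0) = 1/2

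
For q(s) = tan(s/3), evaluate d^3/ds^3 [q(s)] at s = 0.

2/27

The coefficient of s^3 in the expansion is 1/81, so q′′′(0) = 3! * (1/81) = 2/27.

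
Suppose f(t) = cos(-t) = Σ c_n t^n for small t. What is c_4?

1/24

f(0) = 1
f′(0) = 0
f′′(0) = -1
f′′′(0) = 0
f^(4)(0) = 1
The Taylor polynomial is Σ f^(k)(0)/k! · t^k.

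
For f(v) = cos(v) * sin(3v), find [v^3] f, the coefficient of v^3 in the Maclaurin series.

-6

Write out both Maclaurin series and multiply, keeping only the needed powers.
f(0) = 0
f′(0) = 3
f′′(0) = 0
f′′′(0) = -36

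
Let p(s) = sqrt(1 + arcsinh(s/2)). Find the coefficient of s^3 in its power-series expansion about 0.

-1/384

Let u equal the inner series; expand the outer function in u and truncate.
[s^0] = 1;  [s^1] = 1/4;  [s^2] = -1/32;  [s^3] = -1/384.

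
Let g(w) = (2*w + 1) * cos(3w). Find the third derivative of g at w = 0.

Shift and add copies of the series according to the polynomial's terms.
The coefficient of w^3 in the expansion is -9, so g′′′(0) = 3! * (-9) = -54.

-54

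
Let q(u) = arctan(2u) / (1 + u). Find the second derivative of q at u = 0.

Expand each factor separately, then convolve coefficients.
From the series, [u^2] q = -2; multiply by 2! = 2 to get -4.

-4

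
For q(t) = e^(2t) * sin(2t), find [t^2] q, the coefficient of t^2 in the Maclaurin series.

4

Expand each factor separately, then convolve coefficients.
[t^0] = 0;  [t^1] = 2;  [t^2] = 4.
So c_2 = q′′(0)/2! = 4.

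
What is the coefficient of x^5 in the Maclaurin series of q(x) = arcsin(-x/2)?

q(0) = 0
q′(0) = -1/2
q′′(0) = 0
q′′′(0) = -1/8
q^(4)(0) = 0
q^(5)(0) = -9/32

-3/1280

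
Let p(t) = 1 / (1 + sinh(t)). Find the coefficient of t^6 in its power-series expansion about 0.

Write 1/(1+u) = 1 - u + u^2 - u^3 + ... and substitute the series for u.
[t^0] = 1;  [t^1] = -1;  [t^2] = 1;  [t^3] = -7/6;  [t^4] = 4/3;  [t^5] = -181/120;  [t^6] = 77/45.

77/45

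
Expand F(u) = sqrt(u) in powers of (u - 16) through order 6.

-21*(u - 16)^6/4294967296 + 7*(u - 16)^5/67108864 - 5*(u - 16)^4/2097152 + (u - 16)^3/16384 - (u - 16)^2/512 + (u - 16)/8 + 4

[(u - 16)^0] = 4;  [(u - 16)^1] = 1/8;  [(u - 16)^2] = -1/512;  [(u - 16)^3] = 1/16384;  [(u - 16)^4] = -5/2097152;  [(u - 16)^5] = 7/67108864;  [(u - 16)^6] = -21/4294967296.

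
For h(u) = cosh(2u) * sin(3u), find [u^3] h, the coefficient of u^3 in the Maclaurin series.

Multiply the two series term by term and collect like powers.
h(0) = 0
h′(0) = 3
h′′(0) = 0
h′′′(0) = 9

3/2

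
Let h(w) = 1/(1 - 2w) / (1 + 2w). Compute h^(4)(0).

384

Multiply the two series term by term and collect like powers.
The coefficient of w^4 in the expansion is 16, so h^(4)(0) = 4! * (16) = 384.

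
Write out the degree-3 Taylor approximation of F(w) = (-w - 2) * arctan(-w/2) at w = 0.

Shift and add copies of the series according to the polynomial's terms.
F(0) = 0
F′(0) = 1
F′′(0) = 1
F′′′(0) = -1/2

-w^3/12 + w^2/2 + w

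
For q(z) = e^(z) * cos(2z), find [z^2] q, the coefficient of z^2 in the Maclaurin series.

-3/2

Write out both Maclaurin series and multiply, keeping only the needed powers.
q(0) = 1
q′(0) = 1
q′′(0) = -3
Dividing each by k! gives the coefficients c_0, ..., c_2.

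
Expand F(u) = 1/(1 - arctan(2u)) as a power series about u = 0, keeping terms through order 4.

16*u^4/3 + 16*u^3/3 + 4*u^2 + 2*u + 1

Let u equal the inner series; expand the outer function in u and truncate.
[u^0] = 1;  [u^1] = 2;  [u^2] = 4;  [u^3] = 16/3;  [u^4] = 16/3.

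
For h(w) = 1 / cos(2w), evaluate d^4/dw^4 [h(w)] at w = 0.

80

Divide the numerator series by the denominator series (power-series long division).
From the series, [w^4] h = 10/3; multiply by 4! = 24 to get 80.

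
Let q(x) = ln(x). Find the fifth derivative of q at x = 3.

8/81

Differentiate repeatedly and evaluate at the center.
The coefficient of (x - 3)^5 in the expansion is 1/1215, so q^(5)(3) = 5! * (1/1215) = 8/81.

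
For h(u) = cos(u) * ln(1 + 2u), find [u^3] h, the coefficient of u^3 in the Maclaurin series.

Take the Cauchy product of the two expansions.
[u^0] = 0;  [u^1] = 2;  [u^2] = -2;  [u^3] = 5/3.
So c_3 = h′′′(0)/3! = 5/3.

5/3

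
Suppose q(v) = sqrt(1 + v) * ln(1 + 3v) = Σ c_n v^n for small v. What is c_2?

Multiply the two series term by term and collect like powers.
[v^0] = 0;  [v^1] = 3;  [v^2] = -3.

-3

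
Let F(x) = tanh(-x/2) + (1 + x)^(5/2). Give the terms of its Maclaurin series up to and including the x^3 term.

Expand each term separately and add.

17*x^3/48 + 15*x^2/8 + 2*x + 1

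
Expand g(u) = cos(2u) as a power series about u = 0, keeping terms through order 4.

2*u^4/3 - 2*u^2 + 1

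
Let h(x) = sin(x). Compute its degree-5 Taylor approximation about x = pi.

h(pi) = 0
h′(pi) = -1
h′′(pi) = 0
h′′′(pi) = 1
h^(4)(pi) = 0
h^(5)(pi) = -1
The Taylor polynomial is Σ h^(k)(pi)/k! · (x - pi)^k.

-(x - pi)^5/120 + (x - pi)^3/6 - (x - pi)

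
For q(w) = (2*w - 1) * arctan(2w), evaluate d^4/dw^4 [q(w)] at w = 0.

Multiply each power in the prefactor through the base expansion.
From the series, [w^4] q = -16/3; multiply by 4! = 24 to get -128.

-128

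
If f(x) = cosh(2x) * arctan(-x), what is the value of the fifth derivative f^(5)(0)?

-24

Expand each factor separately, then convolve coefficients.
The coefficient of x^5 in the expansion is -1/5, so f^(5)(0) = 5! * (-1/5) = -24.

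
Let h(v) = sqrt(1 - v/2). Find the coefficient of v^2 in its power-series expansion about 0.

Apply the Taylor formula c_k = f^(k)(a)/k!.
[v^0] = 1;  [v^1] = -1/4;  [v^2] = -1/32.
So c_2 = h′′(0)/2! = -1/32.

-1/32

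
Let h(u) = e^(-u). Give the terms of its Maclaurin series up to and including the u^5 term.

h(0) = 1
h′(0) = -1
h′′(0) = 1
h′′′(0) = -1
h^(4)(0) = 1
h^(5)(0) = -1

-u^5/120 + u^4/24 - u^3/6 + u^2/2 - u + 1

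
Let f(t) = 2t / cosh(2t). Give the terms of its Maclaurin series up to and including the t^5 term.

20*t^5/3 - 4*t^3 + 2*t

Divide the numerator series by the denominator series (power-series long division).
f(0) = 0
f′(0) = 2
f′′(0) = 0
f′′′(0) = -24
f^(4)(0) = 0
f^(5)(0) = 800
The Taylor polynomial is Σ f^(k)(0)/k! · t^k.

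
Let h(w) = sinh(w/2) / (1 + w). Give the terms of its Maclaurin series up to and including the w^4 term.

-25*w^4/48 + 25*w^3/48 - w^2/2 + w/2

Expand each factor separately, then convolve coefficients.
h(0) = 0
h′(0) = 1/2
h′′(0) = -1
h′′′(0) = 25/8
h^(4)(0) = -25/2
Then c_k = h^(k)(0)/k! gives each Taylor coefficient.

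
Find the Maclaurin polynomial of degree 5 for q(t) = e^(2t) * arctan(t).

Expand each factor separately, then convolve coefficients.

t^5/5 + 2*t^4/3 + 5*t^3/3 + 2*t^2 + t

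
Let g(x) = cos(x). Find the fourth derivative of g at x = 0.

1

Compute the successive derivatives at the expansion point and divide by k!.
The coefficient of x^4 in the expansion is 1/24, so g^(4)(0) = 4! * (1/24) = 1.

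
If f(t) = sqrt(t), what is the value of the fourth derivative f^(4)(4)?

The coefficient of (t - 4)^4 in the expansion is -5/16384, so f^(4)(4) = 4! * (-5/16384) = -15/2048.

-15/2048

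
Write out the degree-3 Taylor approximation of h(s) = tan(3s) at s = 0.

9*s^3 + 3*s

Compute the successive derivatives at the expansion point and divide by k!.
h(0) = 0
h′(0) = 3
h′′(0) = 0
h′′′(0) = 54
Dividing each by k! gives the coefficients c_0, ..., c_3.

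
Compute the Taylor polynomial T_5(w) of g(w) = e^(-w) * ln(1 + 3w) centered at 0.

2969*w^5/40 - 32*w^4 + 15*w^3 - 15*w^2/2 + 3*w

Take the Cauchy product of the two expansions.
g(0) = 0
g′(0) = 3
g′′(0) = -15
g′′′(0) = 90
g^(4)(0) = -768
g^(5)(0) = 8907
Dividing each by k! gives the coefficients c_0, ..., c_5.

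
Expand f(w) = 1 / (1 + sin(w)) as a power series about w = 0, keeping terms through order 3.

-5*w^3/6 + w^2 - w + 1

Use the geometric series for the reciprocal, then substitute.
[w^0] = 1;  [w^1] = -1;  [w^2] = 1;  [w^3] = -5/6.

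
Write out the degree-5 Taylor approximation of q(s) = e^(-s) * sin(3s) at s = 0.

-s^5/10 + 4*s^4 - 3*s^3 - 3*s^2 + 3*s

Write out both Maclaurin series and multiply, keeping only the needed powers.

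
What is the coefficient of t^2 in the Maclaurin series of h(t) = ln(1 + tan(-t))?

-1/2

Compose series: expand the inner function first, then feed it into the outer expansion.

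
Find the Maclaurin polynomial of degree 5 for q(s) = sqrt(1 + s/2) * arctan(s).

6389*s^5/30720 - 29*s^4/384 - 35*s^3/96 + s^2/4 + s

Expand each factor separately, then convolve coefficients.
q(0) = 0
q′(0) = 1
q′′(0) = 1/2
q′′′(0) = -35/16
q^(4)(0) = -29/16
q^(5)(0) = 6389/256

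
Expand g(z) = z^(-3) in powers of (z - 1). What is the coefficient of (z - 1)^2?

6

[(z - 1)^0] = 1;  [(z - 1)^1] = -3;  [(z - 1)^2] = 6.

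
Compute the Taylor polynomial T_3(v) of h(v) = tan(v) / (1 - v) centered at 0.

Expand each factor separately, then convolve coefficients.
[v^0] = 0;  [v^1] = 1;  [v^2] = 1;  [v^3] = 4/3.

4*v^3/3 + v^2 + v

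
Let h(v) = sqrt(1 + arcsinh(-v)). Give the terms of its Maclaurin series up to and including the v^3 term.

Substitute the inner expansion into the outer series and collect powers.
h(0) = 1
h′(0) = -1/2
h′′(0) = -1/4
h′′′(0) = 1/8
Then c_k = h^(k)(0)/k! gives each Taylor coefficient.

v^3/48 - v^2/8 - v/2 + 1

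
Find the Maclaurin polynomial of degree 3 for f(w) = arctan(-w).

w^3/3 - w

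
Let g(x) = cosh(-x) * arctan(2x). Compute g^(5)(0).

Multiply the two series term by term and collect like powers.
The coefficient of x^5 in the expansion is 103/20, so g^(5)(0) = 5! * (103/20) = 618.

618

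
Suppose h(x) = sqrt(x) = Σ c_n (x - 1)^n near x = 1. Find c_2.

-1/8

[(x - 1)^0] = 1;  [(x - 1)^1] = 1/2;  [(x - 1)^2] = -1/8.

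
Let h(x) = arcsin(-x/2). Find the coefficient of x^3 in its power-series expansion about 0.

h(0) = 0
h′(0) = -1/2
h′′(0) = 0
h′′′(0) = -1/8
The Taylor polynomial is Σ h^(k)(0)/k! · x^k.

-1/48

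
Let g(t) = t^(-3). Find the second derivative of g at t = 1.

12

Apply the Taylor formula c_k = f^(k)(a)/k!.
From the series, [(t - 1)^2] g = 6; multiply by 2! = 2 to get 12.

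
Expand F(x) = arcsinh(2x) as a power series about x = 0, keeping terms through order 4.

Apply the Taylor formula c_k = f^(k)(a)/k!.
F(0) = 0
F′(0) = 2
F′′(0) = 0
F′′′(0) = -8
F^(4)(0) = 0
Then c_k = F^(k)(0)/k! gives each Taylor coefficient.

-4*x^3/3 + 2*x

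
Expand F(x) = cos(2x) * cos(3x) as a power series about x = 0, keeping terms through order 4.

Multiply the two series term by term and collect like powers.
[x^0] = 1;  [x^1] = 0;  [x^2] = -13/2;  [x^3] = 0;  [x^4] = 313/24.

313*x^4/24 - 13*x^2/2 + 1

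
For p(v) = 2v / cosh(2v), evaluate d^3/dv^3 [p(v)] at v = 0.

-24

Divide the numerator series by the denominator series (power-series long division).
The coefficient of v^3 in the expansion is -4, so p′′′(0) = 3! * (-4) = -24.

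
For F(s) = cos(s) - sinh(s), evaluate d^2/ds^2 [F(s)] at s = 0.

-1

Expand each term separately and add.
From the series, [s^2] F = -1/2; multiply by 2! = 2 to get -1.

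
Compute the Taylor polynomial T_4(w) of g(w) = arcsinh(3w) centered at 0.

Differentiate repeatedly and evaluate at the center.
g(0) = 0
g′(0) = 3
g′′(0) = 0
g′′′(0) = -27
g^(4)(0) = 0

-9*w^3/2 + 3*w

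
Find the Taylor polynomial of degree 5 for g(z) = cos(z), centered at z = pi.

Apply the Taylor formula c_k = f^(k)(a)/k!.
g(pi) = -1
g′(pi) = 0
g′′(pi) = 1
g′′′(pi) = 0
g^(4)(pi) = -1
g^(5)(pi) = 0

-(z - pi)^4/24 + (z - pi)^2/2 - 1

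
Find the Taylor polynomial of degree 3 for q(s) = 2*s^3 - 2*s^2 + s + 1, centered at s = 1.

q(1) = 2
q′(1) = 3
q′′(1) = 8
q′′′(1) = 12
The Taylor polynomial is Σ q^(k)(1)/k! · (s - 1)^k.

2*(s - 1)^3 + 4*(s - 1)^2 + 3*(s - 1) + 2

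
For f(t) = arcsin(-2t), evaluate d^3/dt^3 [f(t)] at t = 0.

From the series, [t^3] f = -4/3; multiply by 3! = 6 to get -8.

-8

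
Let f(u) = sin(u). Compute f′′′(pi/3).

-1/2

The coefficient of (u - pi/3)^3 in the expansion is -1/12, so f′′′(pi/3) = 3! * (-1/12) = -1/2.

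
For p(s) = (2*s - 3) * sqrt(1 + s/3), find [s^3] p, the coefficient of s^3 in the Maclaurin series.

Shift and add copies of the series according to the polynomial's terms.
p(0) = -3
p′(0) = 3/2
p′′(0) = 3/4
p′′′(0) = -5/24

-5/144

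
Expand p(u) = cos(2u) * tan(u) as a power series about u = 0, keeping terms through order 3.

-5*u^3/3 + u

Multiply the two series term by term and collect like powers.
[u^0] = 0;  [u^1] = 1;  [u^2] = 0;  [u^3] = -5/3.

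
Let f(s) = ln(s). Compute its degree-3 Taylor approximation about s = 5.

[(s - 5)^0] = ln(5);  [(s - 5)^1] = 1/5;  [(s - 5)^2] = -1/50;  [(s - 5)^3] = 1/375.

(s - 5)^3/375 - (s - 5)^2/50 + (s - 5)/5 + ln(5)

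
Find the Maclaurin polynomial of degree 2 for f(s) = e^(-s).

s^2/2 - s + 1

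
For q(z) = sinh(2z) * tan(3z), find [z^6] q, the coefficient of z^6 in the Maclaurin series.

Multiply the two series term by term and collect like powers.
q(0) = 0
q′(0) = 0
q′′(0) = 12
q′′′(0) = 0
q^(4)(0) = 528
q^(5)(0) = 0
q^(6)(0) = 55872

388/5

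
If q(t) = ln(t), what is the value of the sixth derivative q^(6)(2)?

-15/8

Compute the successive derivatives at the expansion point and divide by k!.
From the series, [(t - 2)^6] q = -1/384; multiply by 6! = 720 to get -15/8.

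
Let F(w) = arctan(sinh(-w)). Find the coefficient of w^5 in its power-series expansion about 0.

Plug the Maclaurin series of the inner function into that of the outer and collect terms.
[w^0] = 0;  [w^1] = -1;  [w^2] = 0;  [w^3] = 1/6;  [w^4] = 0;  [w^5] = -1/24.

-1/24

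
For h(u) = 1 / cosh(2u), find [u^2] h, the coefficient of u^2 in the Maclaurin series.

-2

Divide the numerator series by the denominator series (power-series long division).
[u^0] = 1;  [u^1] = 0;  [u^2] = -2.
So c_2 = h′′(0)/2! = -2.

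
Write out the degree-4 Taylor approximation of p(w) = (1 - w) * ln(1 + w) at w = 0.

Multiply each power in the prefactor through the base expansion.

-7*w^4/12 + 5*w^3/6 - 3*w^2/2 + w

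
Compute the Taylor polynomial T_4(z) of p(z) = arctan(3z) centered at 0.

-9*z^3 + 3*z

p(0) = 0
p′(0) = 3
p′′(0) = 0
p′′′(0) = -54
p^(4)(0) = 0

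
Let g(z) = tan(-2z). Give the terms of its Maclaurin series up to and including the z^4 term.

-8*z^3/3 - 2*z

Differentiate repeatedly and evaluate at the center.
g(0) = 0
g′(0) = -2
g′′(0) = 0
g′′′(0) = -16
g^(4)(0) = 0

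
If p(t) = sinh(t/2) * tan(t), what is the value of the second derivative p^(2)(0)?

Take the Cauchy product of the two expansions.
The coefficient of t^2 in the expansion is 1/2, so p′′(0) = 2! * (1/2) = 1.

1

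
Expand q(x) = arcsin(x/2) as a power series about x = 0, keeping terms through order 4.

Use the known series and substitute for the argument.
q(0) = 0
q′(0) = 1/2
q′′(0) = 0
q′′′(0) = 1/8
q^(4)(0) = 0

x^3/48 + x/2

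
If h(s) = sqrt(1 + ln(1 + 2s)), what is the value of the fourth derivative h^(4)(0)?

-143

Substitute the inner expansion into the outer series and collect powers.
From the series, [s^4] h = -143/24; multiply by 4! = 24 to get -143.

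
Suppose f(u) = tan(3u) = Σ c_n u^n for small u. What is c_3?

f(0) = 0
f′(0) = 3
f′′(0) = 0
f′′′(0) = 54
So c_3 = f′′′(0)/3! = 9.

9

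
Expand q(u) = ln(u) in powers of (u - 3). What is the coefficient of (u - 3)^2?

-1/18

q(3) = ln(3)
q′(3) = 1/3
q′′(3) = -1/9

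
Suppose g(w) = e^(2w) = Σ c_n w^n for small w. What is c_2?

2

Use the known series and substitute for the argument.
[w^0] = 1;  [w^1] = 2;  [w^2] = 2.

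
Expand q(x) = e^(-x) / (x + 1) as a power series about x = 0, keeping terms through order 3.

-8*x^3/3 + 5*x^2/2 - 2*x + 1

Multiply the numerator's expansion by the denominator's geometric series.
q(0) = 1
q′(0) = -2
q′′(0) = 5
q′′′(0) = -16
Then c_k = q^(k)(0)/k! gives each Taylor coefficient.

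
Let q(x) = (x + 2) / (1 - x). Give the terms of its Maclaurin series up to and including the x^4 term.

3*x^4 + 3*x^3 + 3*x^2 + 3*x + 2

Shift and add copies of the series according to the polynomial's terms.
q(0) = 2
q′(0) = 3
q′′(0) = 6
q′′′(0) = 18
q^(4)(0) = 72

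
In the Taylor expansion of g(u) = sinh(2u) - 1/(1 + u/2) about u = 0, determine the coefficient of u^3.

35/24

Combine the two series term by term.
[u^0] = -1;  [u^1] = 5/2;  [u^2] = -1/4;  [u^3] = 35/24.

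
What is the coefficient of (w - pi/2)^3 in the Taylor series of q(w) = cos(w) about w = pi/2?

1/6

Apply the Taylor formula c_k = f^(k)(a)/k!.
q(pi/2) = 0
q′(pi/2) = -1
q′′(pi/2) = 0
q′′′(pi/2) = 1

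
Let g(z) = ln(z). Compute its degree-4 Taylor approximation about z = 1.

-(z - 1)^4/4 + (z - 1)^3/3 - (z - 1)^2/2 + (z - 1)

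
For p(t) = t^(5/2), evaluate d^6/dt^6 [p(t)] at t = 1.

From the series, [(t - 1)^6] p = -5/1024; multiply by 6! = 720 to get -225/64.

-225/64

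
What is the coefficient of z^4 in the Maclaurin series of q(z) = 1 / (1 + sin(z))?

2/3

Expand as Σ (-1)^k u^k with u equal to the inner function's series.
q(0) = 1
q′(0) = -1
q′′(0) = 2
q′′′(0) = -5
q^(4)(0) = 16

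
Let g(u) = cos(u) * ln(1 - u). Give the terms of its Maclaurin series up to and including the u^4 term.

u^3/6 - u^2/2 - u

Expand each factor separately, then convolve coefficients.
g(0) = 0
g′(0) = -1
g′′(0) = -1
g′′′(0) = 1
g^(4)(0) = 0
Dividing each by k! gives the coefficients c_0, ..., c_4.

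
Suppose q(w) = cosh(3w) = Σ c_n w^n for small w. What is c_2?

[w^0] = 1;  [w^1] = 0;  [w^2] = 9/2.
So c_2 = q′′(0)/2! = 9/2.

9/2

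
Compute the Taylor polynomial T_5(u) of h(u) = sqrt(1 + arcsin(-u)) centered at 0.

-123*u^5/1280 - 31*u^4/384 - 7*u^3/48 - u^2/8 - u/2 + 1

Plug the Maclaurin series of the inner function into that of the outer and collect terms.
[u^0] = 1;  [u^1] = -1/2;  [u^2] = -1/8;  [u^3] = -7/48;  [u^4] = -31/384;  [u^5] = -123/1280.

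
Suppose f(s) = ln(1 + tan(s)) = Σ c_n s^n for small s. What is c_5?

2/3

Compose series: expand the inner function first, then feed it into the outer expansion.
f(0) = 0
f′(0) = 1
f′′(0) = -1
f′′′(0) = 4
f^(4)(0) = -14
f^(5)(0) = 80
The Taylor polynomial is Σ f^(k)(0)/k! · s^k.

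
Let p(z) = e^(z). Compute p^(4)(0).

1

The coefficient of z^4 in the expansion is 1/24, so p^(4)(0) = 4! * (1/24) = 1.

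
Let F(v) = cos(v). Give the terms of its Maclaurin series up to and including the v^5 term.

Apply the Taylor formula c_k = f^(k)(a)/k!.
F(0) = 1
F′(0) = 0
F′′(0) = -1
F′′′(0) = 0
F^(4)(0) = 1
F^(5)(0) = 0
Dividing each by k! gives the coefficients c_0, ..., c_5.

v^4/24 - v^2/2 + 1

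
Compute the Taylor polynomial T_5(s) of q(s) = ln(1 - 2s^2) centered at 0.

-2*s^4 - 2*s^2

[s^0] = 0;  [s^1] = 0;  [s^2] = -2;  [s^3] = 0;  [s^4] = -2;  [s^5] = 0.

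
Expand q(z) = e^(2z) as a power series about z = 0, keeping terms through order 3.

4*z^3/3 + 2*z^2 + 2*z + 1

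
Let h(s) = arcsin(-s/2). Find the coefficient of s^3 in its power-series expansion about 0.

-1/48

h(0) = 0
h′(0) = -1/2
h′′(0) = 0
h′′′(0) = -1/8
Then c_k = h^(k)(0)/k! gives each Taylor coefficient.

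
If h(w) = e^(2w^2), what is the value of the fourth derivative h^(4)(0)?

From the series, [w^4] h = 2; multiply by 4! = 24 to get 48.

48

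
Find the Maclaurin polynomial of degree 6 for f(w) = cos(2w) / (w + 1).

-19*w^6/45 + w^5/3 - w^4/3 + w^3 - w^2 - w + 1

Expand 1/(denominator) as a geometric series and multiply by the numerator's series.
f(0) = 1
f′(0) = -1
f′′(0) = -2
f′′′(0) = 6
f^(4)(0) = -8
f^(5)(0) = 40
f^(6)(0) = -304
Dividing each by k! gives the coefficients c_0, ..., c_6.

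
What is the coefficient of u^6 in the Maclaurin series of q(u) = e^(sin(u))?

Substitute the inner expansion into the outer series and collect powers.
q(0) = 1
q′(0) = 1
q′′(0) = 1
q′′′(0) = 0
q^(4)(0) = -3
q^(5)(0) = -8
q^(6)(0) = -3
So c_6 = q^(6)(0)/6! = -1/240.

-1/240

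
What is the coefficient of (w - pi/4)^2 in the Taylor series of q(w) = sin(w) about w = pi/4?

-sqrt(2)/4

c_2 = q′′(pi/4)/2! = -sqrt(2)/4.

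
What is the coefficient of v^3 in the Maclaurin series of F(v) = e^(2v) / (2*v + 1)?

-8/3

Use 1/(1 - r) = Σ r^k on the denominator, then take the Cauchy product.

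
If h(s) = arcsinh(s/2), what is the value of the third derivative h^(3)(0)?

-1/8

The coefficient of s^3 in the expansion is -1/48, so h′′′(0) = 3! * (-1/48) = -1/8.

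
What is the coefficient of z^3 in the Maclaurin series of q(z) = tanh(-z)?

1/3

Compute the successive derivatives at the expansion point and divide by k!.
q(0) = 0
q′(0) = -1
q′′(0) = 0
q′′′(0) = 2
The Taylor polynomial is Σ q^(k)(0)/k! · z^k.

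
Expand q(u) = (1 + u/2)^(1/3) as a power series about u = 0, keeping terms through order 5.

Compute the successive derivatives at the expansion point and divide by k!.
q(0) = 1
q′(0) = 1/6
q′′(0) = -1/18
q′′′(0) = 5/108
q^(4)(0) = -5/81
q^(5)(0) = 55/486

11*u^5/11664 - 5*u^4/1944 + 5*u^3/648 - u^2/36 + u/6 + 1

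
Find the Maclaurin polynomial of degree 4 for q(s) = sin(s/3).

-s^3/162 + s/3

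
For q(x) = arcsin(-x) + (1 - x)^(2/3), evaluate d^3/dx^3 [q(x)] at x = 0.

Combine the two series term by term.
From the series, [x^3] q = -35/162; multiply by 3! = 6 to get -35/27.

-35/27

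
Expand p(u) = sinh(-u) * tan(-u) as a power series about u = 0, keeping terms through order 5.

Multiply the two series term by term and collect like powers.

u^4/2 + u^2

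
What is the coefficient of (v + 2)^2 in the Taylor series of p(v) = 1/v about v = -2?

[(v + 2)^0] = -1/2;  [(v + 2)^1] = -1/4;  [(v + 2)^2] = -1/8.

-1/8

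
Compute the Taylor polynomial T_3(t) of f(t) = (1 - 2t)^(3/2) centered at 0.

t^3/2 + 3*t^2/2 - 3*t + 1

f(0) = 1
f′(0) = -3
f′′(0) = 3
f′′′(0) = 3
Then c_k = f^(k)(0)/k! gives each Taylor coefficient.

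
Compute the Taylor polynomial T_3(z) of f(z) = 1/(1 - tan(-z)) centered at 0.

-4*z^3/3 + z^2 - z + 1

Compose series: expand the inner function first, then feed it into the outer expansion.
f(0) = 1
f′(0) = -1
f′′(0) = 2
f′′′(0) = -8
Dividing each by k! gives the coefficients c_0, ..., c_3.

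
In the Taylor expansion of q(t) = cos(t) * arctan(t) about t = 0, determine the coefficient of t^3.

Take the Cauchy product of the two expansions.
q(0) = 0
q′(0) = 1
q′′(0) = 0
q′′′(0) = -5

-5/6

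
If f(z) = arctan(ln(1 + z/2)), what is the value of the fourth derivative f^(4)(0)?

3/8

Compose series: expand the inner function first, then feed it into the outer expansion.
From the series, [z^4] f = 1/64; multiply by 4! = 24 to get 3/8.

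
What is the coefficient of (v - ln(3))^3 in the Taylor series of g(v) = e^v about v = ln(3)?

Apply the Taylor formula c_k = f^(k)(a)/k!.
g(ln(3)) = 3
g′(ln(3)) = 3
g′′(ln(3)) = 3
g′′′(ln(3)) = 3

1/2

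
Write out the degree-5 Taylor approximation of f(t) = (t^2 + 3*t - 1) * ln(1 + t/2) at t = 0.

Distribute the polynomial across the series and collect like powers.
f(0) = 0
f′(0) = -1/2
f′′(0) = 13/4
f′′′(0) = 1/2
f^(4)(0) = 3/8
f^(5)(0) = -11/8
Dividing each by k! gives the coefficients c_0, ..., c_5.

-11*t^5/960 + t^4/64 + t^3/12 + 13*t^2/8 - t/2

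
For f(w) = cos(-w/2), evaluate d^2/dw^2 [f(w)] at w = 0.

Apply the Taylor formula c_k = f^(k)(a)/k!.
The coefficient of w^2 in the expansion is -1/8, so f′′(0) = 2! * (-1/8) = -1/4.

-1/4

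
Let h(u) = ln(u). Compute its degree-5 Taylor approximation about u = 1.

(u - 1)^5/5 - (u - 1)^4/4 + (u - 1)^3/3 - (u - 1)^2/2 + (u - 1)

h(1) = 0
h′(1) = 1
h′′(1) = -1
h′′′(1) = 2
h^(4)(1) = -6
h^(5)(1) = 24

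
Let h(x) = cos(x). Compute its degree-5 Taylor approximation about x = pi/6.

-(x - pi/6)^5/240 + sqrt(3)*(x - pi/6)^4/48 + (x - pi/6)^3/12 - sqrt(3)*(x - pi/6)^2/4 - (x - pi/6)/2 + sqrt(3)/2

Use the known series and substitute for the argument.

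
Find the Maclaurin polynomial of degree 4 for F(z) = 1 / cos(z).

5*z^4/24 + z^2/2 + 1

Invert the denominator's series and multiply.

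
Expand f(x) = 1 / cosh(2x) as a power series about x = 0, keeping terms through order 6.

-244*x^6/45 + 10*x^4/3 - 2*x^2 + 1

Invert the denominator's series and multiply.
[x^0] = 1;  [x^1] = 0;  [x^2] = -2;  [x^3] = 0;  [x^4] = 10/3;  [x^5] = 0;  [x^6] = -244/45.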